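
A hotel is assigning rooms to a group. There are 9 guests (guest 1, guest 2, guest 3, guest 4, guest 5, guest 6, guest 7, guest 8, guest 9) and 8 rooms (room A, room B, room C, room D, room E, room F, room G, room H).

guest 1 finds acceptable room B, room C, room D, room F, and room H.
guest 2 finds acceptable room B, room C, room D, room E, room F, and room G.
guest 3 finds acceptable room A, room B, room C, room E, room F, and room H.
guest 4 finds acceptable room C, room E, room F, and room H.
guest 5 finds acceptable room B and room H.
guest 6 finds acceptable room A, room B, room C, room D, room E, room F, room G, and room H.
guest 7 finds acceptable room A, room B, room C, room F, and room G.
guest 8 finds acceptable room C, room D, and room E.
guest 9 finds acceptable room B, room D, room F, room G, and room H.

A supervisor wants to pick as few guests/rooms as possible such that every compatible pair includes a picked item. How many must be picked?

8

The 8 edges guest 1–room H, guest 2–room C, guest 3–room F, guest 4–room E, guest 5–room B, guest 6–room G, guest 7–room A, guest 8–room D form a matching, so any vertex cover needs at least 8 vertices (one per matched edge).
Conversely {room A, room B, room C, room D, room E, room F, room G, room H} meets every edge and has exactly 8 vertices, so 8 is optimal.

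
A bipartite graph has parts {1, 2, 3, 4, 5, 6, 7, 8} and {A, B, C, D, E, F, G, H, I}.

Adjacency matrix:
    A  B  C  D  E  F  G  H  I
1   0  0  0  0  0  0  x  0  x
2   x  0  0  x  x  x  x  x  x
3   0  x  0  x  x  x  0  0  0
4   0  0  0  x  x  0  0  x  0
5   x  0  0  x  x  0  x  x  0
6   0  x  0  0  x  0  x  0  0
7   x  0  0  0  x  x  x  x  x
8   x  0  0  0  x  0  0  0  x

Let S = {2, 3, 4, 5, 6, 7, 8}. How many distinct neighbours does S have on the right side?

8

The union of neighbours of {2, 3, 4, 5, 6, 7, 8} is {A, B, D, E, F, G, H, I}, which has 8 elements.
Since |N(S)| = 8 ≥ |S| = 7, Hall's condition holds for this subset.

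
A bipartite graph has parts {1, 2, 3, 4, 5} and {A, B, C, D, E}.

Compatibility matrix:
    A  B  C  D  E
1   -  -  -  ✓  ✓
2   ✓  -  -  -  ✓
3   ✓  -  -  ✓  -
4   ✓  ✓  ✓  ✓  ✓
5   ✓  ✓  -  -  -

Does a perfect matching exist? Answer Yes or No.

Yes

One maximum matching: 1→E, 2→A, 3→D, 4→C, 5→B.
Every left vertex is matched, so this is a perfect matching.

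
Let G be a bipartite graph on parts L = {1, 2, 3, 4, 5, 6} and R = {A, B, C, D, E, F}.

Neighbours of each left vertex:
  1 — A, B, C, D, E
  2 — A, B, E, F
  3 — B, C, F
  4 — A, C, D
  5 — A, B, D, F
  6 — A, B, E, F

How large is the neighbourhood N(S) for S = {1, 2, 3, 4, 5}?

The union of neighbours of {1, 2, 3, 4, 5} is {A, B, C, D, E, F}, which has 6 elements.
Since |N(S)| = 6 ≥ |S| = 5, Hall's condition holds for this subset.

6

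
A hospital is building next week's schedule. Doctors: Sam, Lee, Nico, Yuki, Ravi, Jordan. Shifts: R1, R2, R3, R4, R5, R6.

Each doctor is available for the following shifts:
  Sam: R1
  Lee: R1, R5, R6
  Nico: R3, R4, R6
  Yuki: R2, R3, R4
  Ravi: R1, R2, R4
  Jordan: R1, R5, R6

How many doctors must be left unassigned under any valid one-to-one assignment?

0

A valid assignment of size 6: Sam-R1, Lee-R6, Nico-R4, Yuki-R3, Ravi-R2, Jordan-R5.
This saturates every doctor, so 6 is the maximum.
That matches 6 of the 6, leaving 0 unmatched; no matching can do better.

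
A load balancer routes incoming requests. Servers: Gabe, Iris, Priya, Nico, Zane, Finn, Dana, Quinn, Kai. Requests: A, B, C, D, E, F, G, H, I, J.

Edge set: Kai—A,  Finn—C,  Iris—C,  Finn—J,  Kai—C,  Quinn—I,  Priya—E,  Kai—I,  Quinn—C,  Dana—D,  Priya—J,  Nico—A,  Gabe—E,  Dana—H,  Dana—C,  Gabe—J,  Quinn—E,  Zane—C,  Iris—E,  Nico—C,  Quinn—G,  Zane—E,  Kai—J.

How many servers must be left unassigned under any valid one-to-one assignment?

2

A valid assignment of size 7: Gabe→J, Iris→C, Priya→E, Nico→A, Dana→D, Quinn→G, Kai→I.
The set {Gabe, Iris, Priya, Zane, Finn} has only 3 neighbours ({C, E, J}), so by Hall's theorem at most 7 of the 9 servers can be matched.
That matches 7 of the 9, leaving 2 unmatched; no matching can do better.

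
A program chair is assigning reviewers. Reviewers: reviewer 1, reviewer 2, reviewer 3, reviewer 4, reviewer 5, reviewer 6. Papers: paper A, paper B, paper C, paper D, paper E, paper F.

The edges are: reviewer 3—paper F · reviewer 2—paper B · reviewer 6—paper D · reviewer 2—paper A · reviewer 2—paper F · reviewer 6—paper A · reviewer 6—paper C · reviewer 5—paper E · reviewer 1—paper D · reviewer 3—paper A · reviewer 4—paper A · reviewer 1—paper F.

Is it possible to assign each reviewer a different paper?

Yes

One maximum matching: reviewer 1–paper D, reviewer 2–paper B, reviewer 3–paper F, reviewer 4–paper A, reviewer 5–paper E, reviewer 6–paper C.
Every reviewer is matched, so this is a perfect matching.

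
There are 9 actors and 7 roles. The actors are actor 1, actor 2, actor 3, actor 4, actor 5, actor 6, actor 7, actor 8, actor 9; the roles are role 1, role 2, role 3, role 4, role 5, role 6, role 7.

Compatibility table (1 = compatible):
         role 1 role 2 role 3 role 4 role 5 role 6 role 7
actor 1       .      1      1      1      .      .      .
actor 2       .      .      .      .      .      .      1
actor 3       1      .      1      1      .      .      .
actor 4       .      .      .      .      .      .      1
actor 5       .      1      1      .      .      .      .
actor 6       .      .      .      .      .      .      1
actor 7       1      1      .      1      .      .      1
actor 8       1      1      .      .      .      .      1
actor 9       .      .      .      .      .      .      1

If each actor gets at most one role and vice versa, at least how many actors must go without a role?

For example, pair actor 1-role 4, actor 2-role 7, actor 3-role 3, actor 5-role 2, actor 7-role 1.
The set {actor 1, actor 2, actor 3, actor 4, actor 5, actor 6, actor 7, actor 8, actor 9} has only 5 neighbours ({role 1, role 2, role 3, role 4, role 7}), so by Hall's theorem at most 5 of the 9 actors can be matched.
That matches 5 of the 9, leaving 4 unmatched; no matching can do better.

4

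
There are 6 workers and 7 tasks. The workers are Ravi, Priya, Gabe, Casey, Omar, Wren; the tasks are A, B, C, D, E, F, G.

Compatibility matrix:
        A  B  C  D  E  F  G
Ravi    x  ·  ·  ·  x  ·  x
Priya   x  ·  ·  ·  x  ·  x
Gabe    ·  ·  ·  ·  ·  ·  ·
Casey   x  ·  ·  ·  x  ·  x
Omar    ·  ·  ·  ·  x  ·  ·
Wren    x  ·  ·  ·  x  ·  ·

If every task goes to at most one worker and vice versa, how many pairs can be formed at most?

3

A valid assignment of size 3: Ravi→A, Priya→G, Casey→E.
The set {Ravi, Priya, Gabe, Casey, Omar, Wren} has only 3 neighbours ({A, E, G}), so by Hall's theorem at most 3 of the 6 workers can be matched.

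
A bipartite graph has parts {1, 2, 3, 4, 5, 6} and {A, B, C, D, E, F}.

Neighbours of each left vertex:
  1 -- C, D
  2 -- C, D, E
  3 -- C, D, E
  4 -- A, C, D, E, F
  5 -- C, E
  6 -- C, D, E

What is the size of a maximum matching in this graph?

A valid assignment of size 4: 1→D, 2→C, 3→E, 4→A.
The set {1, 2, 3, 5, 6} has only 3 neighbours ({C, D, E}), so by Hall's theorem at most 4 of the 6 left vertices can be matched.

4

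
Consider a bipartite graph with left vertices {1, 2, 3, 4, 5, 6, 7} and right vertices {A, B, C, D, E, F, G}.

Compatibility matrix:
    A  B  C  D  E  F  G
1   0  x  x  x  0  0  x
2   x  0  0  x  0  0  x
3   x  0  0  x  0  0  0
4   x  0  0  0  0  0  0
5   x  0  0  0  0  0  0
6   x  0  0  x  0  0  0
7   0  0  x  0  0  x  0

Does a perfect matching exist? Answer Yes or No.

No

The set {3, 4, 5, 6} has only 2 neighbours ({A, D}), so by Hall's theorem at most 5 of the 7 left vertices can be matched.
Hence no matching covers every left vertex.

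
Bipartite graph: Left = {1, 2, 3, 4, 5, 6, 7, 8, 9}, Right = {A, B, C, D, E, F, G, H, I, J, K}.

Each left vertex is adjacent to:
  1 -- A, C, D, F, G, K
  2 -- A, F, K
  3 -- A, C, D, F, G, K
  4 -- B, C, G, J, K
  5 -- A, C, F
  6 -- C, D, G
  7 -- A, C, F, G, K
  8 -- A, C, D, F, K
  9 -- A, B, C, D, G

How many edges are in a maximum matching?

8

One maximum matching: 1→A, 2→K, 3→D, 4→J, 5→F, 6→C, 7→G, 9→B.
The set {1, 2, 3, 5, 6, 7, 8} has only 6 neighbours ({A, C, D, F, G, K}), so by Hall's theorem at most 8 of the 9 left vertices can be matched.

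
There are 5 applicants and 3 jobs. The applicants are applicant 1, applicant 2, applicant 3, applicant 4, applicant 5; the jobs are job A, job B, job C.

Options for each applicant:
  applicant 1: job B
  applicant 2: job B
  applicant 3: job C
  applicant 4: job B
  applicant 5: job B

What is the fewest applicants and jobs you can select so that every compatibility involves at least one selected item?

2

A maximum matching has 2 edges (e.g. applicant 1–job B, applicant 3–job C).
By König's theorem the minimum vertex cover has the same size. One such cover is {applicant 3, job B}.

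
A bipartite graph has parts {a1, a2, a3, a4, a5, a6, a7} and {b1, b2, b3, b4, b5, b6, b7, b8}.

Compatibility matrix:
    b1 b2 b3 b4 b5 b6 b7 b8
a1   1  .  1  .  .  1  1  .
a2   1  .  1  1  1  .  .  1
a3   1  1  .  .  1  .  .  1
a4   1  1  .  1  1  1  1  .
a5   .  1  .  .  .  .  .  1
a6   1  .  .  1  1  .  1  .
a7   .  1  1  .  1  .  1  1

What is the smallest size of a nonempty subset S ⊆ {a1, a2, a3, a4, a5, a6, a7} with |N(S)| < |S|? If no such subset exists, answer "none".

A matching saturating every left vertex exists, for instance a1→b3, a2→b5, a3→b8, a4→b1, a5→b2, a6→b4, a7→b7.
By Hall's marriage theorem, this means |N(S)| ≥ |S| for every subset S, so no violating subset exists.

none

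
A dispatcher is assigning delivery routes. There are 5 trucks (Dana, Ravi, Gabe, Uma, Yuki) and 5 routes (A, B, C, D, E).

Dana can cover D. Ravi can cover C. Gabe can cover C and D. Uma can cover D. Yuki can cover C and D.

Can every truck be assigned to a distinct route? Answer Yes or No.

The set {Dana, Ravi, Gabe, Uma, Yuki} has only 2 neighbours ({C, D}), so by Hall's theorem at most 2 of the 5 trucks can be matched.
Hence no matching covers every truck.

No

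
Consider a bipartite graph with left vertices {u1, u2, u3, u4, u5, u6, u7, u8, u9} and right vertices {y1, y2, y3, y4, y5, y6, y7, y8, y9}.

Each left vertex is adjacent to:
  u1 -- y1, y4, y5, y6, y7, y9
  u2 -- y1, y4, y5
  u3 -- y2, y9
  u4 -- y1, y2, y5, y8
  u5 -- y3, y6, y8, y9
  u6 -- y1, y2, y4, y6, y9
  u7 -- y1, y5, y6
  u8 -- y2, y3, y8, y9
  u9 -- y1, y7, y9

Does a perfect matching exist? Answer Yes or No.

Yes

A valid assignment of size 9: u1-y7, u2-y5, u3-y9, u4-y2, u5-y8, u6-y4, u7-y6, u8-y3, u9-y1.
Every left vertex is matched, so this is a perfect matching.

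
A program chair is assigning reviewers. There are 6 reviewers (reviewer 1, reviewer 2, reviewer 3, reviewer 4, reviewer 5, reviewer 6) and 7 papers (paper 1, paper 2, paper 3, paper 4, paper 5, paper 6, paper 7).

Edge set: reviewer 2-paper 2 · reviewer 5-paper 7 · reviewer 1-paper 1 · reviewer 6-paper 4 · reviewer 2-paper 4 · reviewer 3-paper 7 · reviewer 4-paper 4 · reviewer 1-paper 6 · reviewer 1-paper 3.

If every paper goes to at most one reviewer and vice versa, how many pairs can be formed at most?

One maximum matching: reviewer 1–paper 6, reviewer 2–paper 2, reviewer 3–paper 7, reviewer 4–paper 4.
The set {reviewer 3, reviewer 4, reviewer 5, reviewer 6} has only 2 neighbours ({paper 4, paper 7}), so by Hall's theorem at most 4 of the 6 reviewers can be matched.

4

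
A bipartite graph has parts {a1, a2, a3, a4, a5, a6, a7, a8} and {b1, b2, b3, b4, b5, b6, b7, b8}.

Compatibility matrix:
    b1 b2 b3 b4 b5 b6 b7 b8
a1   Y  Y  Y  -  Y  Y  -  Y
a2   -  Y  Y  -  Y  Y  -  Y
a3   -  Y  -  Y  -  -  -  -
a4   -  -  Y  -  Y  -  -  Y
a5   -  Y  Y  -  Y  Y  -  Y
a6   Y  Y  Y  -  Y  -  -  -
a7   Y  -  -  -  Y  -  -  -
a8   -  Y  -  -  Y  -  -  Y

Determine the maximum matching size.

7

A valid assignment of size 7: a1-b1, a2-b8, a3-b4, a4-b3, a5-b6, a6-b2, a7-b5.
The set {a1, a2, a4, a5, a6, a7, a8} has only 6 neighbours ({b1, b2, b3, b5, b6, b8}), so by Hall's theorem at most 7 of the 8 left vertices can be matched.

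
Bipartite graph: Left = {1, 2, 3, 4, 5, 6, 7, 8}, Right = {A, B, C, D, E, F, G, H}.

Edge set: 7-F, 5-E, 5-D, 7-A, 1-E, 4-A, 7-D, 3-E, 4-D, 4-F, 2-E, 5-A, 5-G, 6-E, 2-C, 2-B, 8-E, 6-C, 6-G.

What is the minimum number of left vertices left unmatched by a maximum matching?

A valid assignment of size 6: 1-E, 2-B, 4-D, 5-A, 6-C, 7-F.
The set {1, 3, 8} has only 1 neighbour ({E}), so by Hall's theorem at most 6 of the 8 left vertices can be matched.
That matches 6 of the 8, leaving 2 unmatched; no matching can do better.

2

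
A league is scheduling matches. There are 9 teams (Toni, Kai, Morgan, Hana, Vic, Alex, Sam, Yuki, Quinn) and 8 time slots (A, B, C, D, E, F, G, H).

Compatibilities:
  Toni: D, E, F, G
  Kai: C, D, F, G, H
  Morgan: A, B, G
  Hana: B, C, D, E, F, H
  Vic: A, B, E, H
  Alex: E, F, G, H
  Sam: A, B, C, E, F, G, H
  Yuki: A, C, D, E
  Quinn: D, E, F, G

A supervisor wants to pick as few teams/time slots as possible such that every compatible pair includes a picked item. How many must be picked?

8

A maximum matching has 8 edges (e.g. Toni–D, Kai–G, Morgan–A, Hana–C, Vic–B, Alex–H, Sam–F, Yuki–E).
By König's theorem the minimum vertex cover has the same size. One such cover is {A, B, C, D, E, F, G, H}.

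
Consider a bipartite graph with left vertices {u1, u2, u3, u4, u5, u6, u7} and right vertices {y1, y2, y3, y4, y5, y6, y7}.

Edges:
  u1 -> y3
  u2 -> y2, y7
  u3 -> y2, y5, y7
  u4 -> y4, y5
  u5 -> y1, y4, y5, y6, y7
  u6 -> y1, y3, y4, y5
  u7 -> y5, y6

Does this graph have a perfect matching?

For example, pair u1→y3, u2→y2, u3→y5, u4→y4, u5→y7, u6→y1, u7→y6.
All 7 left vertices are covered.

Yes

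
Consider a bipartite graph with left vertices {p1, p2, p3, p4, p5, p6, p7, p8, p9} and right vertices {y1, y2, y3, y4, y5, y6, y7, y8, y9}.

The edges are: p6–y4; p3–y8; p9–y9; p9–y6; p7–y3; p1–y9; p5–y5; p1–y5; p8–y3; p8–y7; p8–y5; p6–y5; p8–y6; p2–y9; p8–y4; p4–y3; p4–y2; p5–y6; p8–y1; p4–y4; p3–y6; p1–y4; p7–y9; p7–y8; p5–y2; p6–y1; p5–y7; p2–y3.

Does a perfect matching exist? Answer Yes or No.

Yes

One maximum matching: p1–y5, p2–y9, p3–y8, p4–y4, p5–y2, p6–y1, p7–y3, p8–y7, p9–y6.
All 9 left vertices are covered.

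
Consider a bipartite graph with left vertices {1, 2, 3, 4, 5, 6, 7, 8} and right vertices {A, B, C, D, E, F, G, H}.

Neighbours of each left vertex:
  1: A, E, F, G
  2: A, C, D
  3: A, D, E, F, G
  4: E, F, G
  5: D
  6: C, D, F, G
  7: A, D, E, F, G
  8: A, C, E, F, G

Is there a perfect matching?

No

The set {1, 2, 3, 4, 5, 6, 7, 8} has only 6 neighbours ({A, C, D, E, F, G}), so by Hall's theorem at most 6 of the 8 left vertices can be matched.
Hence no matching covers every left vertex.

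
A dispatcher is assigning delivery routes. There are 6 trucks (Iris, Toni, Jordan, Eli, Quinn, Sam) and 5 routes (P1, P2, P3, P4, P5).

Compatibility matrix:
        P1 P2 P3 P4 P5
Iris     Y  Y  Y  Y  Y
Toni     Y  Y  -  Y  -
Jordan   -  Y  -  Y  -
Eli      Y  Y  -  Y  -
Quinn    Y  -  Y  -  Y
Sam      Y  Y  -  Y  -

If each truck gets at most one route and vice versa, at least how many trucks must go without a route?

For example, pair Iris→P3, Toni→P4, Jordan→P2, Eli→P1, Quinn→P5.
The set {Toni, Jordan, Eli, Sam} has only 3 neighbours ({P1, P2, P4}), so by Hall's theorem at most 5 of the 6 trucks can be matched.
That matches 5 of the 6, leaving 1 unmatched; no matching can do better.

1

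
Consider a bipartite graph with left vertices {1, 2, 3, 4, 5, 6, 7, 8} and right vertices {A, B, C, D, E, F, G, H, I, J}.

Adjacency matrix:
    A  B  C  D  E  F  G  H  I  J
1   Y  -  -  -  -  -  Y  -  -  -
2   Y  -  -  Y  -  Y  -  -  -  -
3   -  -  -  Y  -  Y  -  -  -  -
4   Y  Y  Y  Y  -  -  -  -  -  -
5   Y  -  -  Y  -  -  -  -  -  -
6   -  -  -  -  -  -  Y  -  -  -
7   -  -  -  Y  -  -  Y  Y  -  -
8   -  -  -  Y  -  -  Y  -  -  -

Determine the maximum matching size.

6

For example, pair 1→G, 2→A, 3→F, 4→B, 5→D, 7→H.
The set {1, 2, 3, 5, 6, 8} has only 4 neighbours ({A, D, F, G}), so by Hall's theorem at most 6 of the 8 left vertices can be matched.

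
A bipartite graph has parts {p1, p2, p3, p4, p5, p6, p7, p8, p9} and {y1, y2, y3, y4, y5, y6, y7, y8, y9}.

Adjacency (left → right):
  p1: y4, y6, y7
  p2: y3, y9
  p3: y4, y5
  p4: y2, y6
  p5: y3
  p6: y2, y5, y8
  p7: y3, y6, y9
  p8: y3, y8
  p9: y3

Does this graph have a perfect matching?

The set {p5, p9} has only 1 neighbour ({y3}), so by Hall's theorem at most 8 of the 9 left vertices can be matched.
Hence no matching covers every left vertex.

No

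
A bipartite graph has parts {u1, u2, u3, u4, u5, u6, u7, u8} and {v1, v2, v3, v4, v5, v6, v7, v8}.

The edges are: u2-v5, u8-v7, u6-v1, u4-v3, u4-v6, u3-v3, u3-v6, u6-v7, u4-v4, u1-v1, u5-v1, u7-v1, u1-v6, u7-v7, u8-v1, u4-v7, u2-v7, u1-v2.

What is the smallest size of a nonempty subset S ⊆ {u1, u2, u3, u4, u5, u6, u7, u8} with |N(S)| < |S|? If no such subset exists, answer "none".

3

Take S = {u5, u6, u7}. Its neighbourhood is {v1, v7}, so |N(S)| = 2 < |S| = 3.
Every subset of size less than 3 has at least as many neighbours as members, so 3 is the minimum.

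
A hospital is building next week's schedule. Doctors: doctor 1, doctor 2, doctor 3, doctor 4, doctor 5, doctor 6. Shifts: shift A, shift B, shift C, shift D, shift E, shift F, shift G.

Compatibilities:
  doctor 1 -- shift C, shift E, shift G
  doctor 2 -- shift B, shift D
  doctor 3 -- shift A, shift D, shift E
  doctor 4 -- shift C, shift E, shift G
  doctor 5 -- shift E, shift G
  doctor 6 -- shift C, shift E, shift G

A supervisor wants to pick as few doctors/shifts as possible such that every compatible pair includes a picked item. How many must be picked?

5

A maximum matching has 5 edges (e.g. doctor 1–shift C, doctor 2–shift D, doctor 3–shift A, doctor 4–shift E, doctor 5–shift G).
By König's theorem the minimum vertex cover has the same size. One such cover is {doctor 2, doctor 3, shift C, shift E, shift G}.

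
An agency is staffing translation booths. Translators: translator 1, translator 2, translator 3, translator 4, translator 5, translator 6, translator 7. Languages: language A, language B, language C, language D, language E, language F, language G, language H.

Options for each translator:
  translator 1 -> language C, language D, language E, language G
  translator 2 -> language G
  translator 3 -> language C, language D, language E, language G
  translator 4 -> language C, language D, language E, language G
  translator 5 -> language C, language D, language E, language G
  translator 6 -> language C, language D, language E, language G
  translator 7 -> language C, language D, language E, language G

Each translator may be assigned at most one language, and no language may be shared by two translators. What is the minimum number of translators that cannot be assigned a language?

A valid assignment of size 4: translator 1–language C, translator 2–language G, translator 3–language E, translator 4–language D.
The set {translator 1, translator 2, translator 3, translator 4, translator 5, translator 6, translator 7} has only 4 neighbours ({language C, language D, language E, language G}), so by Hall's theorem at most 4 of the 7 translators can be matched.
That matches 4 of the 7, leaving 3 unmatched; no matching can do better.

3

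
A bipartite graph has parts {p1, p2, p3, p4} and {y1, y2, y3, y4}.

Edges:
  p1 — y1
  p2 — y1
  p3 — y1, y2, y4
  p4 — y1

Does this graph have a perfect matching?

The set {p1, p2, p4} has only 1 neighbour ({y1}), so by Hall's theorem at most 2 of the 4 left vertices can be matched.
Hence no matching covers every left vertex.

No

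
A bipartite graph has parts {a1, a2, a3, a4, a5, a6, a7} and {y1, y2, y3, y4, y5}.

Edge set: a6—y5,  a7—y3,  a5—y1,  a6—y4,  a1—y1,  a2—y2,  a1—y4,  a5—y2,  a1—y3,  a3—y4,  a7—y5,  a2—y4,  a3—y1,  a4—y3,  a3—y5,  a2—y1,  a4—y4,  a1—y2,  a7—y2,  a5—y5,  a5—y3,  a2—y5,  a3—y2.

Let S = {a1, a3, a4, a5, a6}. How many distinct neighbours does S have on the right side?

The union of neighbours of {a1, a3, a4, a5, a6} is {y1, y2, y3, y4, y5}, which has 5 elements.
Since |N(S)| = 5 ≥ |S| = 5, Hall's condition holds for this subset.

5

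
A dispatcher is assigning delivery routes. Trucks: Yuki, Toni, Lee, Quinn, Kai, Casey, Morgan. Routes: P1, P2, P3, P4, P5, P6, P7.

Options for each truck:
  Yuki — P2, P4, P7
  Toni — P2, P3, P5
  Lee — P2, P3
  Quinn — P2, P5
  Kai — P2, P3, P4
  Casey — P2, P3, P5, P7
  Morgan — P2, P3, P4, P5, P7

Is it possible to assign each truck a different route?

The set {Yuki, Toni, Lee, Quinn, Kai, Casey, Morgan} has only 5 neighbours ({P2, P3, P4, P5, P7}), so by Hall's theorem at most 5 of the 7 trucks can be matched.
Hence no matching covers every truck.

No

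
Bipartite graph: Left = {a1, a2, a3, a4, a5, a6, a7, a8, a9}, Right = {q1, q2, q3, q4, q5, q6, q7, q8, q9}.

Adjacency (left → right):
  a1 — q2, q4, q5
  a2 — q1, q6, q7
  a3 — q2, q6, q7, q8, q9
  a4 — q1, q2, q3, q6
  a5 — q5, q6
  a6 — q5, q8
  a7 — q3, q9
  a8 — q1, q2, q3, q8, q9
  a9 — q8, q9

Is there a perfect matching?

Yes

One maximum matching: a1–q4, a2–q7, a3–q9, a4–q2, a5–q6, a6–q5, a7–q3, a8–q1, a9–q8.
All 9 left vertices are covered.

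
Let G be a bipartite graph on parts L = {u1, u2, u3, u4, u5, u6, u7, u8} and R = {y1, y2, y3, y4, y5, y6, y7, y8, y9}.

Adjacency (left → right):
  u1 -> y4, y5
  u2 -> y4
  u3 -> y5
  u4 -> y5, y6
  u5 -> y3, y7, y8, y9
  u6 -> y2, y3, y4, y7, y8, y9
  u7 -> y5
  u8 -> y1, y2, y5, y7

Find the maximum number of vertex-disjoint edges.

A valid assignment of size 6: u1–y5, u2–y4, u4–y6, u5–y8, u6–y3, u8–y7.
The set {u1, u2, u3, u7} has only 2 neighbours ({y4, y5}), so by Hall's theorem at most 6 of the 8 left vertices can be matched.

6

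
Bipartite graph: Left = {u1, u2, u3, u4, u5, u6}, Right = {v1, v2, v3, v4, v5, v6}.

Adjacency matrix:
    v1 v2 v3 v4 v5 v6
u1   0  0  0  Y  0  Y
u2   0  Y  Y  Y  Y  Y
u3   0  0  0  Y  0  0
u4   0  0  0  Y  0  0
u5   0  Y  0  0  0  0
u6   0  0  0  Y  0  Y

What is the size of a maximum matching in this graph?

For example, pair u1-v6, u2-v3, u3-v4, u5-v2.
The set {u1, u3, u4, u6} has only 2 neighbours ({v4, v6}), so by Hall's theorem at most 4 of the 6 left vertices can be matched.

4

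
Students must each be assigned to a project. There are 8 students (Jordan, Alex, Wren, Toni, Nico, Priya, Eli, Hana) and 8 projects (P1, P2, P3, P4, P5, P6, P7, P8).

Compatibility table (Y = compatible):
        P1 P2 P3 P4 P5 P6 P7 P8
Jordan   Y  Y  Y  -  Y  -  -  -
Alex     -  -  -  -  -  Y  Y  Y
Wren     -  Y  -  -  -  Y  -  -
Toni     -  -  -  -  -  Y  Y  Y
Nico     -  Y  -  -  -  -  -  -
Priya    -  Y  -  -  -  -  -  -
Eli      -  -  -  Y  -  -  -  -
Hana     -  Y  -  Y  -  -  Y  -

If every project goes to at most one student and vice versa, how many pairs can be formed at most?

A valid assignment of size 6: Jordan-P1, Alex-P7, Wren-P6, Toni-P8, Nico-P2, Eli-P4.
The set {Alex, Wren, Toni, Nico, Priya, Eli, Hana} has only 5 neighbours ({P2, P4, P6, P7, P8}), so by Hall's theorem at most 6 of the 8 students can be matched.

6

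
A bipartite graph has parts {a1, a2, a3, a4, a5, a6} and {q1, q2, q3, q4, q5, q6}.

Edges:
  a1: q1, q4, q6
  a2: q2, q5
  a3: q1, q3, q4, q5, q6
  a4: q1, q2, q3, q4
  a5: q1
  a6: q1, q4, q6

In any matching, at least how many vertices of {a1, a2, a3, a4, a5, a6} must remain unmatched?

0

One maximum matching: a1→q4, a2→q5, a3→q3, a4→q2, a5→q1, a6→q6.
All 6 left vertices are matched, so no larger matching exists.
That matches 6 of the 6, leaving 0 unmatched; no matching can do better.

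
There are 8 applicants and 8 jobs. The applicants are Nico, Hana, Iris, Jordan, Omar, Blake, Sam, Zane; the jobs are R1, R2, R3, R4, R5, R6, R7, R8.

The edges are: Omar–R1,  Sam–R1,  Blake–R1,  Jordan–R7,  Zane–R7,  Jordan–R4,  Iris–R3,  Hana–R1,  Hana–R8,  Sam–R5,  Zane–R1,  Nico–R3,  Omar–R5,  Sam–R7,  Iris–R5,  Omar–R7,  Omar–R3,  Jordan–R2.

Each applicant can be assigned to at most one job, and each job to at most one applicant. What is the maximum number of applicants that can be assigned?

6

For example, pair Nico-R3, Hana-R8, Iris-R5, Jordan-R4, Omar-R7, Blake-R1.
The set {Nico, Iris, Omar, Blake, Sam, Zane} has only 4 neighbours ({R1, R3, R5, R7}), so by Hall's theorem at most 6 of the 8 applicants can be matched.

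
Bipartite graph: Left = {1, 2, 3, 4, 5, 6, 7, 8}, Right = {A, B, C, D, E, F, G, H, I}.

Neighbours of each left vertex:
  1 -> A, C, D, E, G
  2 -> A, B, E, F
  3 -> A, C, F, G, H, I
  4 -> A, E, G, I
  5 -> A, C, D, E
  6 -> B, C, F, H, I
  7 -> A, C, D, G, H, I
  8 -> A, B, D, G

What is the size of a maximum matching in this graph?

8

For example, pair 1→G, 2→E, 3→H, 4→I, 5→C, 6→F, 7→A, 8→B.
This saturates every left vertex, so 8 is the maximum.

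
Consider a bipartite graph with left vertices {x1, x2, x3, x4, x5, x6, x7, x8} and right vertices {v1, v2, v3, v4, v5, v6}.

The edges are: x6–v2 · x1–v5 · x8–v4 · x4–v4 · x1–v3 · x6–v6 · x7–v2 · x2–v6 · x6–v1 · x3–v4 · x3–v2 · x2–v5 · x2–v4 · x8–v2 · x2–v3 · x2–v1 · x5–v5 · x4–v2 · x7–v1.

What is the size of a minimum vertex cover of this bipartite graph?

6

The 6 edges x1–v3, x2–v6, x3–v4, x4–v2, x5–v5, x6–v1 form a matching, so any vertex cover needs at least 6 vertices (one per matched edge).
Conversely {v1, v2, v3, v4, v5, v6} meets every edge and has exactly 6 vertices, so 6 is optimal.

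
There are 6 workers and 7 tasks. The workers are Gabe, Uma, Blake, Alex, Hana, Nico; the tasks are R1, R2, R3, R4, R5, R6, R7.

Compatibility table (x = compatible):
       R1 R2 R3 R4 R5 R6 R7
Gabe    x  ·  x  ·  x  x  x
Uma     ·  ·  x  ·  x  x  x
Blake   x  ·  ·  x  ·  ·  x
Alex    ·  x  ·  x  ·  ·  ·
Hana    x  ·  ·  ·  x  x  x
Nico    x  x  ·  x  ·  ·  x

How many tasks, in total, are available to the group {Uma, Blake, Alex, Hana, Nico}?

The union of neighbours of {Uma, Blake, Alex, Hana, Nico} is {R1, R2, R3, R4, R5, R6, R7}, which has 7 elements.
Since |N(S)| = 7 ≥ |S| = 5, Hall's condition holds for this subset.

7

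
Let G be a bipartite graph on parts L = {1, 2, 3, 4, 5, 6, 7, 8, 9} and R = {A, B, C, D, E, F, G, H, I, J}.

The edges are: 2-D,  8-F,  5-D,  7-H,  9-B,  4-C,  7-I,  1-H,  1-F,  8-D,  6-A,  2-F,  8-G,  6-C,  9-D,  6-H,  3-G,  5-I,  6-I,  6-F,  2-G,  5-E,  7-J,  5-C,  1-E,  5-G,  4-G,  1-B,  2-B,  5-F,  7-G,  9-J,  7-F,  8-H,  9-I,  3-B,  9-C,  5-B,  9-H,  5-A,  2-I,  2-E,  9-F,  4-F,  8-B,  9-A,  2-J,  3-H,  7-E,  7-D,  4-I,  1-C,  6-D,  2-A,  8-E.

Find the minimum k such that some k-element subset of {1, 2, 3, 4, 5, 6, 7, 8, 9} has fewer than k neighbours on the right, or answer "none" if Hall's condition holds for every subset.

none

A matching saturating every left vertex exists, for instance 1→F, 2→G, 3→B, 4→C, 5→A, 6→D, 7→H, 8→E, 9→J.
By Hall's marriage theorem, this means |N(S)| ≥ |S| for every subset S, so no violating subset exists.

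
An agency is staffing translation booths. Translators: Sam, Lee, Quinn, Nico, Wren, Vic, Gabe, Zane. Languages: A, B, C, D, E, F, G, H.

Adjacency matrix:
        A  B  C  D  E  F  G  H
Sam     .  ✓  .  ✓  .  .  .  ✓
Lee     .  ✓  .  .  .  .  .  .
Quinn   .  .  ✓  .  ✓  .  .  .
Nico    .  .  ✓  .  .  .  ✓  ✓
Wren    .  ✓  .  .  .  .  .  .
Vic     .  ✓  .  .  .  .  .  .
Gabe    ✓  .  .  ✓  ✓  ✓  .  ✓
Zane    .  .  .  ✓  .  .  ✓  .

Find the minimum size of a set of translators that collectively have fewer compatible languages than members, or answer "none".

Take S = {Lee, Wren}. Its neighbourhood is {B}, so |N(S)| = 1 < |S| = 2.
No single vertex violates Hall's condition since each has at least one neighbour, so 2 is the minimum.

2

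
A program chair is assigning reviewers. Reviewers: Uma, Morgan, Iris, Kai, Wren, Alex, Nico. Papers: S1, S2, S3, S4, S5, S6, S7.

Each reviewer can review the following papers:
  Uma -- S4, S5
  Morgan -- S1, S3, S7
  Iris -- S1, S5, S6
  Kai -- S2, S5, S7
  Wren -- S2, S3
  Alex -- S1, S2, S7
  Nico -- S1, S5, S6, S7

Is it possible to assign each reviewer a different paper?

For example, pair Uma→S4, Morgan→S3, Iris→S6, Kai→S5, Wren→S2, Alex→S1, Nico→S7.
All 7 reviewers are covered.

Yes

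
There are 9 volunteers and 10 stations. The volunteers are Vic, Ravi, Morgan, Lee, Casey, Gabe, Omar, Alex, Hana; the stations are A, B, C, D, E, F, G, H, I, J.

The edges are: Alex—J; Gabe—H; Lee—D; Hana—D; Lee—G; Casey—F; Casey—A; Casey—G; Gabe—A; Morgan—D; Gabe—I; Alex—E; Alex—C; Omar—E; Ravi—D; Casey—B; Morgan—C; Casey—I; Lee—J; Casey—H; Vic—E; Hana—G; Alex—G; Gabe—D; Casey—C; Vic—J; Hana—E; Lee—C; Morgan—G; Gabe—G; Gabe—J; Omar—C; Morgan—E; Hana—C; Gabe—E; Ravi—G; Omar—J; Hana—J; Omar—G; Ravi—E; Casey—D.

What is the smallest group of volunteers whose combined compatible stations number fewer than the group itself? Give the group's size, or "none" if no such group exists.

6

Take S = {Vic, Ravi, Morgan, Lee, Omar, Alex}. Its neighbourhood is {C, D, E, G, J}, so |N(S)| = 5 < |S| = 6.
Every subset of size less than 6 has at least as many neighbours as members, so 6 is the minimum.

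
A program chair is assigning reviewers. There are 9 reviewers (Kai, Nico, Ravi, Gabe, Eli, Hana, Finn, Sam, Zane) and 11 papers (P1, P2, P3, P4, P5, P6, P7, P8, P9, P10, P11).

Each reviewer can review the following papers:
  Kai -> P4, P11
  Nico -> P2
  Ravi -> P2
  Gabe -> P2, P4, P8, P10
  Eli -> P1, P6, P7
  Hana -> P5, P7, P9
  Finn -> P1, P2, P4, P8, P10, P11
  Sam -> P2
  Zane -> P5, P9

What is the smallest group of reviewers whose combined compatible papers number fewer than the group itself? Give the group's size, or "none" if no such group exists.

Take S = {Nico, Ravi}. Its neighbourhood is {P2}, so |N(S)| = 1 < |S| = 2.
No single vertex violates Hall's condition since each has at least one neighbour, so 2 is the minimum.

2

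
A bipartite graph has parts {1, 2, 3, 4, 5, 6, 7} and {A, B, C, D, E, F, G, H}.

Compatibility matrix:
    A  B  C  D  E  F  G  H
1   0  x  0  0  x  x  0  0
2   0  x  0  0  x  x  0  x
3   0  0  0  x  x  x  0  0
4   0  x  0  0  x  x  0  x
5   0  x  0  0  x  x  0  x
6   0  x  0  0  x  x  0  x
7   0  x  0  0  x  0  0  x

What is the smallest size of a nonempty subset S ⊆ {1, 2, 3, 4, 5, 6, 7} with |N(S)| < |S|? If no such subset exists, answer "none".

5

Take S = {1, 2, 4, 5, 6}. Its neighbourhood is {B, E, F, H}, so |N(S)| = 4 < |S| = 5.
Every subset of size less than 5 has at least as many neighbours as members, so 5 is the minimum.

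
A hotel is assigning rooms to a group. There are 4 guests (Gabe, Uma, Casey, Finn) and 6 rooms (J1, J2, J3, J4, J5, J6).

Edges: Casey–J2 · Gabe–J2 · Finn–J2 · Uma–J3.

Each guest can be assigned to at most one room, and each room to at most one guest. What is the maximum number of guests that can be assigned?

For example, pair Gabe-J2, Uma-J3.
The set {Gabe, Casey, Finn} has only 1 neighbour ({J2}), so by Hall's theorem at most 2 of the 4 guests can be matched.

2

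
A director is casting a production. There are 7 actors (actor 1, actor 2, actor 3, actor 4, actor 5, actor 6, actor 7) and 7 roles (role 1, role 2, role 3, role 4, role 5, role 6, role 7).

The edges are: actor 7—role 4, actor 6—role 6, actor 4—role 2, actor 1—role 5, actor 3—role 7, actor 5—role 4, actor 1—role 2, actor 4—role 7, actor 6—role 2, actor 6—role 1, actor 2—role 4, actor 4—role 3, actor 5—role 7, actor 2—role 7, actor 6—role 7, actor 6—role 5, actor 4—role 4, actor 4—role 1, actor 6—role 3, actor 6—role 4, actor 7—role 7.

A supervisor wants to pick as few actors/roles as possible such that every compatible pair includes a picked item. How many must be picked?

5

A maximum matching has 5 edges (e.g. actor 1–role 5, actor 2–role 4, actor 3–role 7, actor 4–role 3, actor 6–role 1).
By König's theorem the minimum vertex cover has the same size. One such cover is {actor 1, actor 4, actor 6, role 4, role 7}.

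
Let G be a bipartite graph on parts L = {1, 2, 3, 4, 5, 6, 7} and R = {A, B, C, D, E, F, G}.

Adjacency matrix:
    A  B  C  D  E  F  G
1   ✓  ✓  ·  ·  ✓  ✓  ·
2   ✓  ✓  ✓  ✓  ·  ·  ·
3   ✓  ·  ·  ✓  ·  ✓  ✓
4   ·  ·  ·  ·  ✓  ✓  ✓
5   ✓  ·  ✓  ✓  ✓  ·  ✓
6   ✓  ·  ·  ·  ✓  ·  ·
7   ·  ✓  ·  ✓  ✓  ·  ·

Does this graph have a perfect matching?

For example, pair 1–E, 2–C, 3–D, 4–F, 5–G, 6–A, 7–B.
Every left vertex is matched, so this is a perfect matching.

Yes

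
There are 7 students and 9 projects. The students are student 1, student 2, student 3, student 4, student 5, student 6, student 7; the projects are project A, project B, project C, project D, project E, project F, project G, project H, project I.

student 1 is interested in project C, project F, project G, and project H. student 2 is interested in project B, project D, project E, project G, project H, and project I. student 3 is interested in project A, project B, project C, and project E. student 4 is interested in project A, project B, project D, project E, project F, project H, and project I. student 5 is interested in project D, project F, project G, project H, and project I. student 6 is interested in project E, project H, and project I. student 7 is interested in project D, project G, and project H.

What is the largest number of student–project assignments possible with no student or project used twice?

For example, pair student 1–project C, student 2–project I, student 3–project A, student 4–project F, student 5–project G, student 6–project E, student 7–project H.
This saturates every student, so 7 is the maximum.

7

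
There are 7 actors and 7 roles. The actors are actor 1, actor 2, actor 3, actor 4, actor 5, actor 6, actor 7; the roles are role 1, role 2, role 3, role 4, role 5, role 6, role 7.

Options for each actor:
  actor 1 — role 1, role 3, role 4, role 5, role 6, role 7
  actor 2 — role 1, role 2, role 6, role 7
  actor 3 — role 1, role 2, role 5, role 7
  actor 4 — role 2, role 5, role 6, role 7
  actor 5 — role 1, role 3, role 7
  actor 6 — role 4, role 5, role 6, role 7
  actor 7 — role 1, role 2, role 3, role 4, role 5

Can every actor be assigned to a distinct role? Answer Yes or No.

For example, pair actor 1→role 7, actor 2→role 6, actor 3→role 5, actor 4→role 2, actor 5→role 3, actor 6→role 4, actor 7→role 1.
Every actor is matched, so this is a perfect matching.

Yes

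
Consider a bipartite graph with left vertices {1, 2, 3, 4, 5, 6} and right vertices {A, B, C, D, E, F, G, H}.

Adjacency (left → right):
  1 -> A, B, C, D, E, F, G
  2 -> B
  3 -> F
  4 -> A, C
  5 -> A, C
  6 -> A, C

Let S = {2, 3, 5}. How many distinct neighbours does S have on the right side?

The union of neighbours of {2, 3, 5} is {A, B, C, F}, which has 4 elements.
Since |N(S)| = 4 ≥ |S| = 3, Hall's condition holds for this subset.

4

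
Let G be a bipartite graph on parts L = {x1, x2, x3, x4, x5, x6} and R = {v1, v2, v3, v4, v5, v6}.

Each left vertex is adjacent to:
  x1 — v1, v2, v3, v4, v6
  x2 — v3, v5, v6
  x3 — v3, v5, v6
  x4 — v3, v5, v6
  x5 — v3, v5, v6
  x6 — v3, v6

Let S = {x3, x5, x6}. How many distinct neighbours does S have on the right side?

The union of neighbours of {x3, x5, x6} is {v3, v5, v6}, which has 3 elements.
Since |N(S)| = 3 ≥ |S| = 3, Hall's condition holds for this subset.

3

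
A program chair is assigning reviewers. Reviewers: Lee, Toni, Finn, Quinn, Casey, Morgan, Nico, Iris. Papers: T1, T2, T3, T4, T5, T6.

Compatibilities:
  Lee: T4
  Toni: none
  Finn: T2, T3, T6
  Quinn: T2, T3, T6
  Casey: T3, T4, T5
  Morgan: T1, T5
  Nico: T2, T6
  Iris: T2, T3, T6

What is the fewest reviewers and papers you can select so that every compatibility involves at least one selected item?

6

The 6 edges Lee–T4, Finn–T3, Quinn–T2, Casey–T5, Morgan–T1, Nico–T6 form a matching, so any vertex cover needs at least 6 vertices (one per matched edge).
Conversely {Lee, Casey, Morgan, T2, T3, T6} meets every edge and has exactly 6 vertices, so 6 is optimal.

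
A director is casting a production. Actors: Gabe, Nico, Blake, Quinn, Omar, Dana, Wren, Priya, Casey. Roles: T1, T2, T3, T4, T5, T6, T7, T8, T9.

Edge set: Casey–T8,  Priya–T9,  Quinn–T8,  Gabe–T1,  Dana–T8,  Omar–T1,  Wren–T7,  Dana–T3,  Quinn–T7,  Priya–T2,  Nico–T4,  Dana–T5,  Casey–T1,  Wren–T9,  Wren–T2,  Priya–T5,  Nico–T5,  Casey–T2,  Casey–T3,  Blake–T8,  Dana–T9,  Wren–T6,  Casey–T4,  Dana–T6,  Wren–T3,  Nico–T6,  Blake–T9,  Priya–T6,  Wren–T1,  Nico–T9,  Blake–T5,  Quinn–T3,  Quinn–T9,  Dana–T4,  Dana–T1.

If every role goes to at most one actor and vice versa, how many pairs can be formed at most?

8

A valid assignment of size 8: Gabe-T1, Nico-T6, Blake-T8, Quinn-T7, Dana-T5, Wren-T3, Priya-T9, Casey-T4.
The set {Gabe, Omar} has only 1 neighbour ({T1}), so by Hall's theorem at most 8 of the 9 actors can be matched.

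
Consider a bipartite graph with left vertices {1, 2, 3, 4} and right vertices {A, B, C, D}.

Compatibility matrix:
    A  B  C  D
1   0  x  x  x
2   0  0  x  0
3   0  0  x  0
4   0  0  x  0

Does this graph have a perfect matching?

The set {2, 3, 4} has only 1 neighbour ({C}), so by Hall's theorem at most 2 of the 4 left vertices can be matched.
Hence no matching covers every left vertex.

No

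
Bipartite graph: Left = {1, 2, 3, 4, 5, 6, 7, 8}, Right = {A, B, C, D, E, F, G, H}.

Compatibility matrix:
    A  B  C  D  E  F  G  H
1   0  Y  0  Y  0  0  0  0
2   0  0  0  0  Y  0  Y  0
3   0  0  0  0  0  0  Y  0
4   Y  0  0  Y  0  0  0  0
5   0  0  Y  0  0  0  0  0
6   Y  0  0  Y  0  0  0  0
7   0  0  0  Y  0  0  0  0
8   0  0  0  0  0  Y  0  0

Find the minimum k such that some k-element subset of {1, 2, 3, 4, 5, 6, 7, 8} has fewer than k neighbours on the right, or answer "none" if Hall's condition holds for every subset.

3

Take S = {4, 6, 7}. Its neighbourhood is {A, D}, so |N(S)| = 2 < |S| = 3.
Every subset of size less than 3 has at least as many neighbours as members, so 3 is the minimum.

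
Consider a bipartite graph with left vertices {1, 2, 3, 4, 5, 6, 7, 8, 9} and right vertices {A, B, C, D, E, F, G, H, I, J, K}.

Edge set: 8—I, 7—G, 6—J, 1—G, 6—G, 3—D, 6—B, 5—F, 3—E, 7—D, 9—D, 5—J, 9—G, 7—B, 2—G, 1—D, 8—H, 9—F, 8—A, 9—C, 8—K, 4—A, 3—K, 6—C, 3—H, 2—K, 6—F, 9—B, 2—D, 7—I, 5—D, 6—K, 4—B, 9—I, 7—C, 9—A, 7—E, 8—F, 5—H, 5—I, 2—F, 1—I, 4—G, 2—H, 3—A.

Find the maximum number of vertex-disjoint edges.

9

A valid assignment of size 9: 1–I, 2–K, 3–E, 4–B, 5–H, 6–J, 7–D, 8–A, 9–G.
This saturates every left vertex, so 9 is the maximum.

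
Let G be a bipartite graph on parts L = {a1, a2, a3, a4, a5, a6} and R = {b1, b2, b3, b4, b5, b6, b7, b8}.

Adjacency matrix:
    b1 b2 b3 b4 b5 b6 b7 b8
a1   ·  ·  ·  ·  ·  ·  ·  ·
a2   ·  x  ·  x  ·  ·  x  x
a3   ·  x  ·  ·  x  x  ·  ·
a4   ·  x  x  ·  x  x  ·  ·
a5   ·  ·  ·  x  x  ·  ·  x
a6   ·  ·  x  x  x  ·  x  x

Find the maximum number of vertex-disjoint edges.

5

For example, pair a2–b8, a3–b6, a4–b3, a5–b5, a6–b7.
The set {a1} has only 0 neighbours (∅), so by Hall's theorem at most 5 of the 6 left vertices can be matched.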